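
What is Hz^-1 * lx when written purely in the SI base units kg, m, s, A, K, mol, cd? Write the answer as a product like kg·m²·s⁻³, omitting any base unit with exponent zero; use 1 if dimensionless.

Hz = s⁻¹.
So Hz⁻¹ = s.
lx = m⁻²·cd.
Combining: Hz⁻¹·lx = s · (m⁻²·cd) = m⁻²·s·cd.

m⁻²·s·cd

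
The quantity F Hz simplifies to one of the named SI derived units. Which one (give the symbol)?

F = C/V (capacitance = charge per voltage),
    = A·s/(kg·m²·s⁻³·A⁻¹) (substituting C and V),
    = kg⁻¹·m⁻²·s⁴·A².
Hz = 1/s = s⁻¹ (frequency is cycles per second).
Combining: F·Hz = (kg⁻¹·m⁻²·s⁴·A²) · s⁻¹ = kg⁻¹·m⁻²·s³·A².
kg⁻¹·m⁻²·s³·A² is the base-SI form of the siemens.

S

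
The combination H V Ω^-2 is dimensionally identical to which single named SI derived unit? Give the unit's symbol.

C

H = kg·m²·s⁻²·A⁻².
V = kg·m²·s⁻³·A⁻¹.
Ω = kg·m²·s⁻³·A⁻².
So Ω⁻² = kg⁻²·m⁻⁴·s⁶·A⁴.
Combining: H·V·Ω⁻² = (kg·m²·s⁻²·A⁻²) · (kg·m²·s⁻³·A⁻¹) · (kg⁻²·m⁻⁴·s⁶·A⁴) = s·A.
s·A is the base-SI form of the coulomb.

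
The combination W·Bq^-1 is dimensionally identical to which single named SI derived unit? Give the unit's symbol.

J

W = J/s (power = energy per time),
    = kg·m²·s⁻³.
Bq = 1/s = s⁻¹ (activity is decays per second).
So Bq⁻¹ = s.
Combining: W·Bq⁻¹ = (kg·m²·s⁻³) · s = kg·m²·s⁻².
kg·m²·s⁻² is the base-SI form of the joule.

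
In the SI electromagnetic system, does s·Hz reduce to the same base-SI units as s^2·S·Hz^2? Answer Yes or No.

Left side:
  Hz = 1/s = s⁻¹ (frequency is cycles per second).
  Combining: s·Hz = s · s⁻¹ = 1.
Right side:
  S = 1/Ω (conductance is reciprocal resistance),
      = kg⁻¹·m⁻²·s³·A².
  Hz = 1/s = s⁻¹ (frequency is cycles per second).
  So Hz² = s⁻².
  Combining: s²·S·Hz² = s² · (kg⁻¹·m⁻²·s³·A²) · s⁻² = kg⁻¹·m⁻²·s³·A².
Left is 1; right is kg⁻¹·m⁻²·s³·A² — different.

No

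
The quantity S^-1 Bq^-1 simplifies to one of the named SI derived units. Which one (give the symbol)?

H

S = 1/Ω (conductance is reciprocal resistance),
    = kg⁻¹·m⁻²·s³·A².
So S⁻¹ = kg·m²·s⁻³·A⁻².
Bq = 1/s = s⁻¹ (activity is decays per second).
So Bq⁻¹ = s.
Combining: S⁻¹·Bq⁻¹ = (kg·m²·s⁻³·A⁻²) · s = kg·m²·s⁻²·A⁻².
kg·m²·s⁻²·A⁻² is the base-SI form of the henry.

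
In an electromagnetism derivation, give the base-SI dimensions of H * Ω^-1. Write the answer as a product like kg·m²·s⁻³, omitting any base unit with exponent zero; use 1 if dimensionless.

H = kg·m²·s⁻²·A⁻².
Ω = kg·m²·s⁻³·A⁻².
So Ω⁻¹ = kg⁻¹·m⁻²·s³·A².
Combining: H·Ω⁻¹ = (kg·m²·s⁻²·A⁻²) · (kg⁻¹·m⁻²·s³·A²) = s.

s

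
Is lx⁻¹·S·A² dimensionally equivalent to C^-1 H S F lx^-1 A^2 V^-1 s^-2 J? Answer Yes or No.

Yes

Left side:
  lx = lm/m² (illuminance = luminous flux per area),
      = m⁻²·cd.
  So lx⁻¹ = m²·cd⁻¹.
  S = 1/Ω (conductance is reciprocal resistance),
      = kg⁻¹·m⁻²·s³·A².
  Combining: lx⁻¹·S·A² = (m²·cd⁻¹) · (kg⁻¹·m⁻²·s³·A²) · A² = kg⁻¹·s³·A⁴·cd⁻¹.
Right side:
  C = s·A.
  So C⁻¹ = s⁻¹·A⁻¹.
  H = kg·m²·s⁻²·A⁻².
  S = kg⁻¹·m⁻²·s³·A².
  F = kg⁻¹·m⁻²·s⁴·A².
  lx = m⁻²·cd.
  So lx⁻¹ = m²·cd⁻¹.
  V = kg·m²·s⁻³·A⁻¹.
  So V⁻¹ = kg⁻¹·m⁻²·s³·A.
  J = kg·m²·s⁻².
  Combining: C⁻¹·H·S·F·lx⁻¹·A²·V⁻¹·s⁻²·J = (s⁻¹·A⁻¹) · (kg·m²·s⁻²·A⁻²) · (kg⁻¹·m⁻²·s³·A²) · (kg⁻¹·m⁻²·s⁴·A²) · (m²·cd⁻¹) · A² · (kg⁻¹·m⁻²·s³·A) · s⁻² · (kg·m²·s⁻²) = kg⁻¹·s³·A⁴·cd⁻¹.
Both reduce to kg⁻¹·s³·A⁴·cd⁻¹.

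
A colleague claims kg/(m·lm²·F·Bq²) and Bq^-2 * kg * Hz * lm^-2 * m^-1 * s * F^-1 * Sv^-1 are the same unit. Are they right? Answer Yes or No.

No

Left side:
  lm = cd·sr = cd (luminous flux; sr is dimensionless).
  So lm⁻² = cd⁻².
  F = C/V (capacitance = charge per voltage),
      = A·s/(kg·m²·s⁻³·A⁻¹) (substituting C and V),
      = kg⁻¹·m⁻²·s⁴·A².
  So F⁻¹ = kg·m²·s⁻⁴·A⁻².
  Bq = 1/s = s⁻¹ (activity is decays per second).
  So Bq⁻² = s².
  Combining: m⁻¹·lm⁻²·F⁻¹·kg·Bq⁻² = m⁻¹ · cd⁻² · (kg·m²·s⁻⁴·A⁻²) · kg · s² = kg²·m·s⁻²·A⁻²·cd⁻².
Right side:
  Bq = s⁻¹.
  So Bq⁻² = s².
  Hz = s⁻¹.
  lm = cd.
  So lm⁻² = cd⁻².
  F = kg⁻¹·m⁻²·s⁴·A².
  So F⁻¹ = kg·m²·s⁻⁴·A⁻².
  Sv = m²·s⁻².
  So Sv⁻¹ = m⁻²·s².
  Combining: Bq⁻²·kg·Hz·lm⁻²·m⁻¹·s·F⁻¹·Sv⁻¹ = s² · kg · s⁻¹ · cd⁻² · m⁻¹ · s · (kg·m²·s⁻⁴·A⁻²) · (m⁻²·s²) = kg²·m⁻¹·A⁻²·cd⁻².
Left is kg²·m·s⁻²·A⁻²·cd⁻²; right is kg²·m⁻¹·A⁻²·cd⁻² — different.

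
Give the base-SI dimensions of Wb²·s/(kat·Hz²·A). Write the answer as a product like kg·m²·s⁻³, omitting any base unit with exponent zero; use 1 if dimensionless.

kat = s⁻¹·mol.
So kat⁻¹ = s·mol⁻¹.
Hz = s⁻¹.
So Hz⁻² = s².
Wb = kg·m²·s⁻²·A⁻¹.
So Wb² = kg²·m⁴·s⁻⁴·A⁻².
Combining: kat⁻¹·Hz⁻²·Wb²·s·A⁻¹ = (s·mol⁻¹) · s² · (kg²·m⁴·s⁻⁴·A⁻²) · s · A⁻¹ = kg²·m⁴·A⁻³·mol⁻¹.

kg²·m⁴·A⁻³·mol⁻¹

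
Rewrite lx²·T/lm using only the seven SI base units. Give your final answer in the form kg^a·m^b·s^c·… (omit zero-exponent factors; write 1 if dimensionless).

lx = m⁻²·cd.
So lx² = m⁻⁴·cd².
T = kg·s⁻²·A⁻¹.
lm = cd.
So lm⁻¹ = cd⁻¹.
Combining: lx²·T·lm⁻¹ = (m⁻⁴·cd²) · (kg·s⁻²·A⁻¹) · cd⁻¹ = kg·m⁻⁴·s⁻²·A⁻¹·cd.

kg·m⁻⁴·s⁻²·A⁻¹·cd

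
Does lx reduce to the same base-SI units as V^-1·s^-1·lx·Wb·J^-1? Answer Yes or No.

No

Left side:
  lx = m⁻²·cd.
Right side:
  V = kg·m²·s⁻³·A⁻¹.
  So V⁻¹ = kg⁻¹·m⁻²·s³·A.
  lx = m⁻²·cd.
  Wb = kg·m²·s⁻²·A⁻¹.
  J = kg·m²·s⁻².
  So J⁻¹ = kg⁻¹·m⁻²·s².
  Combining: V⁻¹·s⁻¹·lx·Wb·J⁻¹ = (kg⁻¹·m⁻²·s³·A) · s⁻¹ · (m⁻²·cd) · (kg·m²·s⁻²·A⁻¹) · (kg⁻¹·m⁻²·s²) = kg⁻¹·m⁻⁴·s²·cd.
Left is m⁻²·cd; right is kg⁻¹·m⁻⁴·s²·cd — different.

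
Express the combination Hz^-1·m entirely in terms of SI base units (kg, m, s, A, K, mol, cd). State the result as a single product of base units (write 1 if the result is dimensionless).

m·s

Hz = 1/s = s⁻¹ (frequency is cycles per second).
So Hz⁻¹ = s.
Combining: Hz⁻¹·m = s · m = m·s.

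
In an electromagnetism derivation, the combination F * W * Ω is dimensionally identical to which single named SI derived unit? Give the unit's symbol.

J

F = C/V (capacitance = charge per voltage),
    = A·s/(kg·m²·s⁻³·A⁻¹) (substituting C and V),
    = kg⁻¹·m⁻²·s⁴·A².
W = J/s (power = energy per time),
    = kg·m²·s⁻³.
Ω = V/A (resistance = voltage per current),
    = kg·m²·s⁻³·A⁻².
Combining: F·W·Ω = (kg⁻¹·m⁻²·s⁴·A²) · (kg·m²·s⁻³) · (kg·m²·s⁻³·A⁻²) = kg·m²·s⁻².
kg·m²·s⁻² is the base-SI form of the joule.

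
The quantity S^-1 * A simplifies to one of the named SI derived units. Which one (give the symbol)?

V

S = kg⁻¹·m⁻²·s³·A².
So S⁻¹ = kg·m²·s⁻³·A⁻².
Combining: S⁻¹·A = (kg·m²·s⁻³·A⁻²) · A = kg·m²·s⁻³·A⁻¹.
kg·m²·s⁻³·A⁻¹ is the base-SI form of the volt.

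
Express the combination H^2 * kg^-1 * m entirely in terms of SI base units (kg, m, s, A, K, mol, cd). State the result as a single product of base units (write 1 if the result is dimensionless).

kg·m⁵·s⁻⁴·A⁻⁴

H = kg·m²·s⁻²·A⁻².
So H² = kg²·m⁴·s⁻⁴·A⁻⁴.
Combining: H²·kg⁻¹·m = (kg²·m⁴·s⁻⁴·A⁻⁴) · kg⁻¹ · m = kg·m⁵·s⁻⁴·A⁻⁴.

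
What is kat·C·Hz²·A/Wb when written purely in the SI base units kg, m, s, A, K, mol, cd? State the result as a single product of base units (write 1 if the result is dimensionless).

kg⁻¹·m⁻²·A³·mol

kat = mol/s = s⁻¹·mol (catalytic activity).
Wb = V·s (flux: a volt is a weber per second),
    = kg·m²·s⁻²·A⁻¹.
So Wb⁻¹ = kg⁻¹·m⁻²·s²·A.
C = A·s = s·A (charge = current × time).
Hz = 1/s = s⁻¹ (frequency is cycles per second).
So Hz² = s⁻².
Combining: kat·Wb⁻¹·C·Hz²·A = (s⁻¹·mol) · (kg⁻¹·m⁻²·s²·A) · (s·A) · s⁻² · A = kg⁻¹·m⁻²·A³·mol.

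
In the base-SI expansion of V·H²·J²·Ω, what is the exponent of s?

V = W/A (potential = power per current),
    = kg·m²·s⁻³·A⁻¹.
H = Wb/A (inductance = flux per current),
    = kg·m²·s⁻²·A⁻².
So H² = kg²·m⁴·s⁻⁴·A⁻⁴.
J = N·m (work = force × distance),
    = kg·m²·s⁻².
So J² = kg²·m⁴·s⁻⁴.
Ω = V/A (resistance = voltage per current),
    = kg·m²·s⁻³·A⁻².
Combining: V·H²·J²·Ω = (kg·m²·s⁻³·A⁻¹) · (kg²·m⁴·s⁻⁴·A⁻⁴) · (kg²·m⁴·s⁻⁴) · (kg·m²·s⁻³·A⁻²) = kg⁶·m¹²·s⁻¹⁴·A⁻⁷.
The exponent of s is -14.

-14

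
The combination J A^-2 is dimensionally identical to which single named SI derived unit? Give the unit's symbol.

H

J = kg·m²·s⁻².
Combining: J·A⁻² = (kg·m²·s⁻²) · A⁻² = kg·m²·s⁻²·A⁻².
kg·m²·s⁻²·A⁻² is the base-SI form of the henry.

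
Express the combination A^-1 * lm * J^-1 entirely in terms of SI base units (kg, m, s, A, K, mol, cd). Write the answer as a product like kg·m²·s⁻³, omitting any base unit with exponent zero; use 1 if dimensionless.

lm = cd.
J = kg·m²·s⁻².
So J⁻¹ = kg⁻¹·m⁻²·s².
Combining: A⁻¹·lm·J⁻¹ = A⁻¹ · cd · (kg⁻¹·m⁻²·s²) = kg⁻¹·m⁻²·s²·A⁻¹·cd.

kg⁻¹·m⁻²·s²·A⁻¹·cd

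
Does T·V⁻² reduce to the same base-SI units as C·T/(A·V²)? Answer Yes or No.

Left side:
  T = Wb/m² (flux density = flux per area),
      = kg·s⁻²·A⁻¹.
  V = W/A (potential = power per current),
      = kg·m²·s⁻³·A⁻¹.
  So V⁻² = kg⁻²·m⁻⁴·s⁶·A².
  Combining: T·V⁻² = (kg·s⁻²·A⁻¹) · (kg⁻²·m⁻⁴·s⁶·A²) = kg⁻¹·m⁻⁴·s⁴·A.
Right side:
  C = s·A.
  V = kg·m²·s⁻³·A⁻¹.
  So V⁻² = kg⁻²·m⁻⁴·s⁶·A².
  T = kg·s⁻²·A⁻¹.
  Combining: C·A⁻¹·V⁻²·T = (s·A) · A⁻¹ · (kg⁻²·m⁻⁴·s⁶·A²) · (kg·s⁻²·A⁻¹) = kg⁻¹·m⁻⁴·s⁵·A.
Left is kg⁻¹·m⁻⁴·s⁴·A; right is kg⁻¹·m⁻⁴·s⁵·A — different.

No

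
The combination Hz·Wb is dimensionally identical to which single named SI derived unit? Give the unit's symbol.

V

Hz = 1/s = s⁻¹ (frequency is cycles per second).
Wb = V·s (flux: a volt is a weber per second),
    = kg·m²·s⁻²·A⁻¹.
Combining: Hz·Wb = s⁻¹ · (kg·m²·s⁻²·A⁻¹) = kg·m²·s⁻³·A⁻¹.
kg·m²·s⁻³·A⁻¹ is the base-SI form of the volt.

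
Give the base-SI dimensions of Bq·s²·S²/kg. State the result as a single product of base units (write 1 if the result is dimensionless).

kg⁻³·m⁻⁴·s⁷·A⁴

Bq = 1/s = s⁻¹ (activity is decays per second).
S = 1/Ω (conductance is reciprocal resistance),
    = kg⁻¹·m⁻²·s³·A².
So S² = kg⁻²·m⁻⁴·s⁶·A⁴.
Combining: Bq·kg⁻¹·s²·S² = s⁻¹ · kg⁻¹ · s² · (kg⁻²·m⁻⁴·s⁶·A⁴) = kg⁻³·m⁻⁴·s⁷·A⁴.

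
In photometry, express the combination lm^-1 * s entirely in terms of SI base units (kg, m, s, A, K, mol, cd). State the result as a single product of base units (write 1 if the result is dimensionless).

lm = cd·sr = cd (luminous flux; sr is dimensionless).
So lm⁻¹ = cd⁻¹.
Combining: lm⁻¹·s = cd⁻¹ · s = s·cd⁻¹.

s·cd⁻¹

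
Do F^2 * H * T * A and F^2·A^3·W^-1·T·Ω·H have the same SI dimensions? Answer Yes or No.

Yes

Left side:
  F = C/V (capacitance = charge per voltage),
      = A·s/(kg·m²·s⁻³·A⁻¹) (substituting C and V),
      = kg⁻¹·m⁻²·s⁴·A².
  So F² = kg⁻²·m⁻⁴·s⁸·A⁴.
  H = Wb/A (inductance = flux per current),
      = kg·m²·s⁻²·A⁻².
  T = Wb/m² (flux density = flux per area),
      = kg·s⁻²·A⁻¹.
  Combining: F²·H·T·A = (kg⁻²·m⁻⁴·s⁸·A⁴) · (kg·m²·s⁻²·A⁻²) · (kg·s⁻²·A⁻¹) · A = m⁻²·s⁴·A².
Right side:
  F = kg⁻¹·m⁻²·s⁴·A².
  So F² = kg⁻²·m⁻⁴·s⁸·A⁴.
  W = kg·m²·s⁻³.
  So W⁻¹ = kg⁻¹·m⁻²·s³.
  T = kg·s⁻²·A⁻¹.
  Ω = kg·m²·s⁻³·A⁻².
  H = kg·m²·s⁻²·A⁻².
  Combining: F²·A³·W⁻¹·T·Ω·H = (kg⁻²·m⁻⁴·s⁸·A⁴) · A³ · (kg⁻¹·m⁻²·s³) · (kg·s⁻²·A⁻¹) · (kg·m²·s⁻³·A⁻²) · (kg·m²·s⁻²·A⁻²) = m⁻²·s⁴·A².
Both reduce to m⁻²·s⁴·A².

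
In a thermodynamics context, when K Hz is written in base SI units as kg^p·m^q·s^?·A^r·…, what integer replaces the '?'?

Hz = 1/s = s⁻¹ (frequency is cycles per second).
Combining: K·Hz = K · s⁻¹ = s⁻¹·K.
The exponent of s is -1.

-1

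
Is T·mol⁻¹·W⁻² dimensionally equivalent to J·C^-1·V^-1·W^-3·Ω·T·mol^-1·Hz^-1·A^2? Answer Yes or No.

Left side:
  T = Wb/m² (flux density = flux per area),
      = kg·s⁻²·A⁻¹.
  W = J/s (power = energy per time),
      = kg·m²·s⁻³.
  So W⁻² = kg⁻²·m⁻⁴·s⁶.
  Combining: T·mol⁻¹·W⁻² = (kg·s⁻²·A⁻¹) · mol⁻¹ · (kg⁻²·m⁻⁴·s⁶) = kg⁻¹·m⁻⁴·s⁴·A⁻¹·mol⁻¹.
Right side:
  J = N·m (work = force × distance),
      = kg·m²·s⁻².
  C = A·s = s·A (charge = current × time).
  So C⁻¹ = s⁻¹·A⁻¹.
  V = W/A (potential = power per current),
      = kg·m²·s⁻³·A⁻¹.
  So V⁻¹ = kg⁻¹·m⁻²·s³·A.
  W = J/s (power = energy per time),
      = kg·m²·s⁻³.
  So W⁻³ = kg⁻³·m⁻⁶·s⁹.
  Ω = V/A (resistance = voltage per current),
      = kg·m²·s⁻³·A⁻².
  T = Wb/m² (flux density = flux per area),
      = kg·s⁻²·A⁻¹.
  Hz = 1/s = s⁻¹ (frequency is cycles per second).
  So Hz⁻¹ = s.
  Combining: J·C⁻¹·V⁻¹·W⁻³·Ω·T·mol⁻¹·Hz⁻¹·A² = (kg·m²·s⁻²) · (s⁻¹·A⁻¹) · (kg⁻¹·m⁻²·s³·A) · (kg⁻³·m⁻⁶·s⁹) · (kg·m²·s⁻³·A⁻²) · (kg·s⁻²·A⁻¹) · mol⁻¹ · s · A² = kg⁻¹·m⁻⁴·s⁵·A⁻¹·mol⁻¹.
Left is kg⁻¹·m⁻⁴·s⁴·A⁻¹·mol⁻¹; right is kg⁻¹·m⁻⁴·s⁵·A⁻¹·mol⁻¹ — different.

No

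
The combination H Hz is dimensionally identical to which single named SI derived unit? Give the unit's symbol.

H = kg·m²·s⁻²·A⁻².
Hz = s⁻¹.
Combining: H·Hz = (kg·m²·s⁻²·A⁻²) · s⁻¹ = kg·m²·s⁻³·A⁻².
kg·m²·s⁻³·A⁻² is the base-SI form of the ohm.

Ω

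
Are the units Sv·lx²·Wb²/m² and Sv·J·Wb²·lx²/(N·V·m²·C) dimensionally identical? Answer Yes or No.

Left side:
  Sv = m²·s⁻².
  lx = m⁻²·cd.
  So lx² = m⁻⁴·cd².
  Wb = kg·m²·s⁻²·A⁻¹.
  So Wb² = kg²·m⁴·s⁻⁴·A⁻².
  Combining: Sv·m⁻²·lx²·Wb² = (m²·s⁻²) · m⁻² · (m⁻⁴·cd²) · (kg²·m⁴·s⁻⁴·A⁻²) = kg²·s⁻⁶·A⁻²·cd².
Right side:
  Sv = J/kg (equivalent dose = energy per mass),
      = m²·s⁻².
  N = kg·m/s² = kg·m·s⁻² (force = mass × acceleration).
  So N⁻¹ = kg⁻¹·m⁻¹·s².
  V = W/A (potential = power per current),
      = kg·m²·s⁻³·A⁻¹.
  So V⁻¹ = kg⁻¹·m⁻²·s³·A.
  J = N·m (work = force × distance),
      = kg·m²·s⁻².
  C = A·s = s·A (charge = current × time).
  So C⁻¹ = s⁻¹·A⁻¹.
  Wb = V·s (flux: a volt is a weber per second),
      = kg·m²·s⁻²·A⁻¹.
  So Wb² = kg²·m⁴·s⁻⁴·A⁻².
  lx = lm/m² (illuminance = luminous flux per area),
      = m⁻²·cd.
  So lx² = m⁻⁴·cd².
  Combining: Sv·N⁻¹·V⁻¹·m⁻²·J·C⁻¹·Wb²·lx² = (m²·s⁻²) · (kg⁻¹·m⁻¹·s²) · (kg⁻¹·m⁻²·s³·A) · m⁻² · (kg·m²·s⁻²) · (s⁻¹·A⁻¹) · (kg²·m⁴·s⁻⁴·A⁻²) · (m⁻⁴·cd²) = kg·m⁻¹·s⁻⁴·A⁻²·cd².
Left is kg²·s⁻⁶·A⁻²·cd²; right is kg·m⁻¹·s⁻⁴·A⁻²·cd² — different.

No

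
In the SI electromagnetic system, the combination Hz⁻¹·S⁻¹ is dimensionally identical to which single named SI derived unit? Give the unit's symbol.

H

Hz = 1/s = s⁻¹ (frequency is cycles per second).
So Hz⁻¹ = s.
S = 1/Ω (conductance is reciprocal resistance),
    = kg⁻¹·m⁻²·s³·A².
So S⁻¹ = kg·m²·s⁻³·A⁻².
Combining: Hz⁻¹·S⁻¹ = s · (kg·m²·s⁻³·A⁻²) = kg·m²·s⁻²·A⁻².
kg·m²·s⁻²·A⁻² is the base-SI form of the henry.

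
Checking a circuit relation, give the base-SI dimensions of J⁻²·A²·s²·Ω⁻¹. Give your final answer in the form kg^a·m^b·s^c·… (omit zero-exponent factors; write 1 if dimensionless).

J = N·m (work = force × distance),
    = kg·m²·s⁻².
So J⁻² = kg⁻²·m⁻⁴·s⁴.
Ω = V/A (resistance = voltage per current),
    = kg·m²·s⁻³·A⁻².
So Ω⁻¹ = kg⁻¹·m⁻²·s³·A².
Combining: J⁻²·A²·s²·Ω⁻¹ = (kg⁻²·m⁻⁴·s⁴) · A² · s² · (kg⁻¹·m⁻²·s³·A²) = kg⁻³·m⁻⁶·s⁹·A⁴.

kg⁻³·m⁻⁶·s⁹·A⁴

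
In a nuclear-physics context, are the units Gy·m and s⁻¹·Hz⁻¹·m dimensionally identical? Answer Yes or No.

No

Left side:
  Gy = J/kg (absorbed dose = energy per mass),
      = m²·s⁻².
  Combining: Gy·m = (m²·s⁻²) · m = m³·s⁻².
Right side:
  Hz = 1/s = s⁻¹ (frequency is cycles per second).
  So Hz⁻¹ = s.
  Combining: s⁻¹·Hz⁻¹·m = s⁻¹ · s · m = m.
Left is m³·s⁻²; right is m — different.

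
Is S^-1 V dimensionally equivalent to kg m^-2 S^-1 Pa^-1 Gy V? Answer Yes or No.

No

Left side:
  S = 1/Ω (conductance is reciprocal resistance),
      = kg⁻¹·m⁻²·s³·A².
  So S⁻¹ = kg·m²·s⁻³·A⁻².
  V = W/A (potential = power per current),
      = kg·m²·s⁻³·A⁻¹.
  Combining: S⁻¹·V = (kg·m²·s⁻³·A⁻²) · (kg·m²·s⁻³·A⁻¹) = kg²·m⁴·s⁻⁶·A⁻³.
Right side:
  S = 1/Ω (conductance is reciprocal resistance),
      = kg⁻¹·m⁻²·s³·A².
  So S⁻¹ = kg·m²·s⁻³·A⁻².
  Pa = N/m² (pressure = force per area),
      = kg·m⁻¹·s⁻².
  So Pa⁻¹ = kg⁻¹·m·s².
  Gy = J/kg (absorbed dose = energy per mass),
      = m²·s⁻².
  V = W/A (potential = power per current),
      = kg·m²·s⁻³·A⁻¹.
  Combining: kg·m⁻²·S⁻¹·Pa⁻¹·Gy·V = kg · m⁻² · (kg·m²·s⁻³·A⁻²) · (kg⁻¹·m·s²) · (m²·s⁻²) · (kg·m²·s⁻³·A⁻¹) = kg²·m⁵·s⁻⁶·A⁻³.
Left is kg²·m⁴·s⁻⁶·A⁻³; right is kg²·m⁵·s⁻⁶·A⁻³ — different.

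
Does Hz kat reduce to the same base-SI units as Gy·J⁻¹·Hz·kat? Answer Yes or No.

Left side:
  Hz = 1/s = s⁻¹ (frequency is cycles per second).
  kat = mol/s = s⁻¹·mol (catalytic activity).
  Combining: Hz·kat = s⁻¹ · (s⁻¹·mol) = s⁻²·mol.
Right side:
  Gy = J/kg (absorbed dose = energy per mass),
      = m²·s⁻².
  J = N·m (work = force × distance),
      = kg·m²·s⁻².
  So J⁻¹ = kg⁻¹·m⁻²·s².
  Hz = 1/s = s⁻¹ (frequency is cycles per second).
  kat = mol/s = s⁻¹·mol (catalytic activity).
  Combining: Gy·J⁻¹·Hz·kat = (m²·s⁻²) · (kg⁻¹·m⁻²·s²) · s⁻¹ · (s⁻¹·mol) = kg⁻¹·s⁻²·mol.
Left is s⁻²·mol; right is kg⁻¹·s⁻²·mol — different.

No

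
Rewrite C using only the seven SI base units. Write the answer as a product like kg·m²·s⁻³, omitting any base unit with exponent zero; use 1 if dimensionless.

s·A

C = s·A.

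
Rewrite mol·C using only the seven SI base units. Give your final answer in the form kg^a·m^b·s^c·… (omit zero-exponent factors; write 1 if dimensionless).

s·A·mol

C = A·s = s·A (charge = current × time).
Combining: mol·C = mol · (s·A) = s·A·mol.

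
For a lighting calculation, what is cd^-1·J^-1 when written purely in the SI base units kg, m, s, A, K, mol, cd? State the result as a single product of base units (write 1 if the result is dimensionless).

kg⁻¹·m⁻²·s²·cd⁻¹

J = kg·m²·s⁻².
So J⁻¹ = kg⁻¹·m⁻²·s².
Combining: cd⁻¹·J⁻¹ = cd⁻¹ · (kg⁻¹·m⁻²·s²) = kg⁻¹·m⁻²·s²·cd⁻¹.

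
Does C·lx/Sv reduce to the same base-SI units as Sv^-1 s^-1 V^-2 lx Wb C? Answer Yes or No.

Left side:
  C = A·s = s·A (charge = current × time).
  lx = lm/m² (illuminance = luminous flux per area),
      = m⁻²·cd.
  Sv = J/kg (equivalent dose = energy per mass),
      = m²·s⁻².
  So Sv⁻¹ = m⁻²·s².
  Combining: C·lx·Sv⁻¹ = (s·A) · (m⁻²·cd) · (m⁻²·s²) = m⁻⁴·s³·A·cd.
Right side:
  Sv = m²·s⁻².
  So Sv⁻¹ = m⁻²·s².
  V = kg·m²·s⁻³·A⁻¹.
  So V⁻² = kg⁻²·m⁻⁴·s⁶·A².
  lx = m⁻²·cd.
  Wb = kg·m²·s⁻²·A⁻¹.
  C = s·A.
  Combining: Sv⁻¹·s⁻¹·V⁻²·lx·Wb·C = (m⁻²·s²) · s⁻¹ · (kg⁻²·m⁻⁴·s⁶·A²) · (m⁻²·cd) · (kg·m²·s⁻²·A⁻¹) · (s·A) = kg⁻¹·m⁻⁶·s⁶·A²·cd.
Left is m⁻⁴·s³·A·cd; right is kg⁻¹·m⁻⁶·s⁶·A²·cd — different.

No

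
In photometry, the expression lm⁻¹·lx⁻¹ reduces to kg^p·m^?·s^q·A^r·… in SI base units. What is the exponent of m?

2

lm = cd·sr = cd (luminous flux; sr is dimensionless).
So lm⁻¹ = cd⁻¹.
lx = lm/m² (illuminance = luminous flux per area),
    = m⁻²·cd.
So lx⁻¹ = m²·cd⁻¹.
Combining: lm⁻¹·lx⁻¹ = cd⁻¹ · (m²·cd⁻¹) = m²·cd⁻².
The exponent of m is 2.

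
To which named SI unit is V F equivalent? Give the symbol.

C

V = kg·m²·s⁻³·A⁻¹.
F = kg⁻¹·m⁻²·s⁴·A².
Combining: V·F = (kg·m²·s⁻³·A⁻¹) · (kg⁻¹·m⁻²·s⁴·A²) = s·A.
s·A is the base-SI form of the coulomb.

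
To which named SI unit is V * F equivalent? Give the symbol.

V = kg·m²·s⁻³·A⁻¹.
F = kg⁻¹·m⁻²·s⁴·A².
Combining: V·F = (kg·m²·s⁻³·A⁻¹) · (kg⁻¹·m⁻²·s⁴·A²) = s·A.
s·A is the base-SI form of the coulomb.

C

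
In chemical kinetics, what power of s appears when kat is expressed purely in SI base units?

kat = s⁻¹·mol.
The exponent of s is -1.

-1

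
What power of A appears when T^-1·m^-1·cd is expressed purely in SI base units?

T = Wb/m² (flux density = flux per area),
    = kg·s⁻²·A⁻¹.
So T⁻¹ = kg⁻¹·s²·A.
Combining: T⁻¹·m⁻¹·cd = (kg⁻¹·s²·A) · m⁻¹ · cd = kg⁻¹·m⁻¹·s²·A·cd.
The exponent of A is 1.

1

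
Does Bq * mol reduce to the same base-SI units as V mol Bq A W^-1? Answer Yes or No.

Left side:
  Bq = s⁻¹.
  Combining: Bq·mol = s⁻¹ · mol = s⁻¹·mol.
Right side:
  V = W/A (potential = power per current),
      = kg·m²·s⁻³·A⁻¹.
  Bq = 1/s = s⁻¹ (activity is decays per second).
  W = J/s (power = energy per time),
      = kg·m²·s⁻³.
  So W⁻¹ = kg⁻¹·m⁻²·s³.
  Combining: V·mol·Bq·A·W⁻¹ = (kg·m²·s⁻³·A⁻¹) · mol · s⁻¹ · A · (kg⁻¹·m⁻²·s³) = s⁻¹·mol.
Both reduce to s⁻¹·mol.

Yes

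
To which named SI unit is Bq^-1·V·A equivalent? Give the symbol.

Bq = 1/s = s⁻¹ (activity is decays per second).
So Bq⁻¹ = s.
V = W/A (potential = power per current),
    = kg·m²·s⁻³·A⁻¹.
Combining: Bq⁻¹·V·A = s · (kg·m²·s⁻³·A⁻¹) · A = kg·m²·s⁻².
kg·m²·s⁻² is the base-SI form of the joule.

J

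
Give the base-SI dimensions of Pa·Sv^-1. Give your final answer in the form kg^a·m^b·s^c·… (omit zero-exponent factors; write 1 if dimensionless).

kg·m⁻³

Pa = N/m² (pressure = force per area),
    = kg·m⁻¹·s⁻².
Sv = J/kg (equivalent dose = energy per mass),
    = m²·s⁻².
So Sv⁻¹ = m⁻²·s².
Combining: Pa·Sv⁻¹ = (kg·m⁻¹·s⁻²) · (m⁻²·s²) = kg·m⁻³.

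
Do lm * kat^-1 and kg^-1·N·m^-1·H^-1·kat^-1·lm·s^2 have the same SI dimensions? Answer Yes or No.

Left side:
  lm = cd·sr = cd (luminous flux; sr is dimensionless).
  kat = mol/s = s⁻¹·mol (catalytic activity).
  So kat⁻¹ = s·mol⁻¹.
  Combining: lm·kat⁻¹ = cd · (s·mol⁻¹) = s·mol⁻¹·cd.
Right side:
  N = kg·m/s² = kg·m·s⁻² (force = mass × acceleration).
  H = Wb/A (inductance = flux per current),
      = kg·m²·s⁻²·A⁻².
  So H⁻¹ = kg⁻¹·m⁻²·s²·A².
  kat = mol/s = s⁻¹·mol (catalytic activity).
  So kat⁻¹ = s·mol⁻¹.
  lm = cd·sr = cd (luminous flux; sr is dimensionless).
  Combining: kg⁻¹·N·m⁻¹·H⁻¹·kat⁻¹·lm·s² = kg⁻¹ · (kg·m·s⁻²) · m⁻¹ · (kg⁻¹·m⁻²·s²·A²) · (s·mol⁻¹) · cd · s² = kg⁻¹·m⁻²·s³·A²·mol⁻¹·cd.
Left is s·mol⁻¹·cd; right is kg⁻¹·m⁻²·s³·A²·mol⁻¹·cd — different.

No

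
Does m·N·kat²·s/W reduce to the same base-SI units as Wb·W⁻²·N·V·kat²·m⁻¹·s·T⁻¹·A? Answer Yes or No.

Left side:
  N = kg·m·s⁻².
  W = kg·m²·s⁻³.
  So W⁻¹ = kg⁻¹·m⁻²·s³.
  kat = s⁻¹·mol.
  So kat² = s⁻²·mol².
  Combining: m·N·W⁻¹·kat²·s = m · (kg·m·s⁻²) · (kg⁻¹·m⁻²·s³) · (s⁻²·mol²) · s = mol².
Right side:
  Wb = kg·m²·s⁻²·A⁻¹.
  W = kg·m²·s⁻³.
  So W⁻² = kg⁻²·m⁻⁴·s⁶.
  N = kg·m·s⁻².
  V = kg·m²·s⁻³·A⁻¹.
  kat = s⁻¹·mol.
  So kat² = s⁻²·mol².
  T = kg·s⁻²·A⁻¹.
  So T⁻¹ = kg⁻¹·s²·A.
  Combining: Wb·W⁻²·N·V·kat²·m⁻¹·s·T⁻¹·A = (kg·m²·s⁻²·A⁻¹) · (kg⁻²·m⁻⁴·s⁶) · (kg·m·s⁻²) · (kg·m²·s⁻³·A⁻¹) · (s⁻²·mol²) · m⁻¹ · s · (kg⁻¹·s²·A) · A = mol².
Both reduce to mol².

Yes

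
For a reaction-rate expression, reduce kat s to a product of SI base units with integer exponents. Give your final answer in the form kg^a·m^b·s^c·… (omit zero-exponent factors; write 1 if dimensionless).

mol

kat = mol/s = s⁻¹·mol (catalytic activity).
Combining: kat·s = (s⁻¹·mol) · s = mol.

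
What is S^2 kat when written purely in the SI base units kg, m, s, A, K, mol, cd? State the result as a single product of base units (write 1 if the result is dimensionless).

S = 1/Ω (conductance is reciprocal resistance),
    = kg⁻¹·m⁻²·s³·A².
So S² = kg⁻²·m⁻⁴·s⁶·A⁴.
kat = mol/s = s⁻¹·mol (catalytic activity).
Combining: S²·kat = (kg⁻²·m⁻⁴·s⁶·A⁴) · (s⁻¹·mol) = kg⁻²·m⁻⁴·s⁵·A⁴·mol.

kg⁻²·m⁻⁴·s⁵·A⁴·mol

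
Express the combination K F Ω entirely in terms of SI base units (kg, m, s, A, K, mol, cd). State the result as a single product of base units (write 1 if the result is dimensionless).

s·K

F = C/V (capacitance = charge per voltage),
    = A·s/(kg·m²·s⁻³·A⁻¹) (substituting C and V),
    = kg⁻¹·m⁻²·s⁴·A².
Ω = V/A (resistance = voltage per current),
    = kg·m²·s⁻³·A⁻².
Combining: K·F·Ω = K · (kg⁻¹·m⁻²·s⁴·A²) · (kg·m²·s⁻³·A⁻²) = s·K.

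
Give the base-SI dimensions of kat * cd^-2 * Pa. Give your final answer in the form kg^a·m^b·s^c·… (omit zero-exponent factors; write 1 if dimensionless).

kat = mol/s = s⁻¹·mol (catalytic activity).
Pa = N/m² (pressure = force per area),
    = kg·m⁻¹·s⁻².
Combining: kat·cd⁻²·Pa = (s⁻¹·mol) · cd⁻² · (kg·m⁻¹·s⁻²) = kg·m⁻¹·s⁻³·mol·cd⁻².

kg·m⁻¹·s⁻³·mol·cd⁻²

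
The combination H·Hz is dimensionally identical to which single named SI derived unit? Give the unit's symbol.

H = kg·m²·s⁻²·A⁻².
Hz = s⁻¹.
Combining: H·Hz = (kg·m²·s⁻²·A⁻²) · s⁻¹ = kg·m²·s⁻³·A⁻².
kg·m²·s⁻³·A⁻² is the base-SI form of the ohm.

Ω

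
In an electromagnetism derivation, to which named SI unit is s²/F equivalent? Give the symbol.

F = C/V (capacitance = charge per voltage),
    = A·s/(kg·m²·s⁻³·A⁻¹) (substituting C and V),
    = kg⁻¹·m⁻²·s⁴·A².
So F⁻¹ = kg·m²·s⁻⁴·A⁻².
Combining: s²·F⁻¹ = s² · (kg·m²·s⁻⁴·A⁻²) = kg·m²·s⁻²·A⁻².
kg·m²·s⁻²·A⁻² is the base-SI form of the henry.

H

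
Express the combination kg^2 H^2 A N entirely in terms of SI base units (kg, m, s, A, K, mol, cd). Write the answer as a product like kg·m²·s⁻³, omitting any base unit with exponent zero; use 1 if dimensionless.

H = kg·m²·s⁻²·A⁻².
So H² = kg²·m⁴·s⁻⁴·A⁻⁴.
N = kg·m·s⁻².
Combining: kg²·H²·A·N = kg² · (kg²·m⁴·s⁻⁴·A⁻⁴) · A · (kg·m·s⁻²) = kg⁵·m⁵·s⁻⁶·A⁻³.

kg⁵·m⁵·s⁻⁶·A⁻³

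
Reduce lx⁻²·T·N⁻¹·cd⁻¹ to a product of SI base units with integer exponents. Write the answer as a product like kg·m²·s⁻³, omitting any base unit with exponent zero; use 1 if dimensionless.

lx = lm/m² (illuminance = luminous flux per area),
    = m⁻²·cd.
So lx⁻² = m⁴·cd⁻².
T = Wb/m² (flux density = flux per area),
    = kg·s⁻²·A⁻¹.
N = kg·m/s² = kg·m·s⁻² (force = mass × acceleration).
So N⁻¹ = kg⁻¹·m⁻¹·s².
Combining: lx⁻²·T·N⁻¹·cd⁻¹ = (m⁴·cd⁻²) · (kg·s⁻²·A⁻¹) · (kg⁻¹·m⁻¹·s²) · cd⁻¹ = m³·A⁻¹·cd⁻³.

m³·A⁻¹·cd⁻³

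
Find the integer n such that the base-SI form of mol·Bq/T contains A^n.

T = Wb/m² (flux density = flux per area),
    = kg·s⁻²·A⁻¹.
So T⁻¹ = kg⁻¹·s²·A.
Bq = 1/s = s⁻¹ (activity is decays per second).
Combining: mol·T⁻¹·Bq = mol · (kg⁻¹·s²·A) · s⁻¹ = kg⁻¹·s·A·mol.
The exponent of A is 1.

1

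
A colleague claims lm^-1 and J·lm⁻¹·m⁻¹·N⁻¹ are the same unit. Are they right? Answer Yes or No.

Left side:
  lm = cd·sr = cd (luminous flux; sr is dimensionless).
  So lm⁻¹ = cd⁻¹.
Right side:
  J = kg·m²·s⁻².
  lm = cd.
  So lm⁻¹ = cd⁻¹.
  N = kg·m·s⁻².
  So N⁻¹ = kg⁻¹·m⁻¹·s².
  Combining: J·lm⁻¹·m⁻¹·N⁻¹ = (kg·m²·s⁻²) · cd⁻¹ · m⁻¹ · (kg⁻¹·m⁻¹·s²) = cd⁻¹.
Both reduce to cd⁻¹.

Yes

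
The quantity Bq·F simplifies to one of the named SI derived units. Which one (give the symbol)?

Bq = 1/s = s⁻¹ (activity is decays per second).
F = C/V (capacitance = charge per voltage),
    = A·s/(kg·m²·s⁻³·A⁻¹) (substituting C and V),
    = kg⁻¹·m⁻²·s⁴·A².
Combining: Bq·F = s⁻¹ · (kg⁻¹·m⁻²·s⁴·A²) = kg⁻¹·m⁻²·s³·A².
kg⁻¹·m⁻²·s³·A² is the base-SI form of the siemens.

S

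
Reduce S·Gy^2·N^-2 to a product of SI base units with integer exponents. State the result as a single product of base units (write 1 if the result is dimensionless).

S = 1/Ω (conductance is reciprocal resistance),
    = kg⁻¹·m⁻²·s³·A².
Gy = J/kg (absorbed dose = energy per mass),
    = m²·s⁻².
So Gy² = m⁴·s⁻⁴.
N = kg·m/s² = kg·m·s⁻² (force = mass × acceleration).
So N⁻² = kg⁻²·m⁻²·s⁴.
Combining: S·Gy²·N⁻² = (kg⁻¹·m⁻²·s³·A²) · (m⁴·s⁻⁴) · (kg⁻²·m⁻²·s⁴) = kg⁻³·s³·A².

kg⁻³·s³·A²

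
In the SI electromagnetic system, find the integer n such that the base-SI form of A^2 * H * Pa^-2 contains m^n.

H = kg·m²·s⁻²·A⁻².
Pa = kg·m⁻¹·s⁻².
So Pa⁻² = kg⁻²·m²·s⁴.
Combining: A²·H·Pa⁻² = A² · (kg·m²·s⁻²·A⁻²) · (kg⁻²·m²·s⁴) = kg⁻¹·m⁴·s².
The exponent of m is 4.

4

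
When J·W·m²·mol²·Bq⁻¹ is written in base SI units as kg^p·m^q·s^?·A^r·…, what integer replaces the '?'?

-4

J = N·m (work = force × distance),
    = kg·m²·s⁻².
W = J/s (power = energy per time),
    = kg·m²·s⁻³.
Bq = 1/s = s⁻¹ (activity is decays per second).
So Bq⁻¹ = s.
Combining: J·W·m²·mol²·Bq⁻¹ = (kg·m²·s⁻²) · (kg·m²·s⁻³) · m² · mol² · s = kg²·m⁶·s⁻⁴·mol².
The exponent of s is -4.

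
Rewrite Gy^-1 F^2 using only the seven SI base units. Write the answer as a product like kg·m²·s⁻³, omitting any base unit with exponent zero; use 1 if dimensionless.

Gy = J/kg (absorbed dose = energy per mass),
    = m²·s⁻².
So Gy⁻¹ = m⁻²·s².
F = C/V (capacitance = charge per voltage),
    = A·s/(kg·m²·s⁻³·A⁻¹) (substituting C and V),
    = kg⁻¹·m⁻²·s⁴·A².
So F² = kg⁻²·m⁻⁴·s⁸·A⁴.
Combining: Gy⁻¹·F² = (m⁻²·s²) · (kg⁻²·m⁻⁴·s⁸·A⁴) = kg⁻²·m⁻⁶·s¹⁰·A⁴.

kg⁻²·m⁻⁶·s¹⁰·A⁴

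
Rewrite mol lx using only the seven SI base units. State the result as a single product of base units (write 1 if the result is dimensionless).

m⁻²·mol·cd

lx = lm/m² (illuminance = luminous flux per area),
    = m⁻²·cd.
Combining: mol·lx = mol · (m⁻²·cd) = m⁻²·mol·cd.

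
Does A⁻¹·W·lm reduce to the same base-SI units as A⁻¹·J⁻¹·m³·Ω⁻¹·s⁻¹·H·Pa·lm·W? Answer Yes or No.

Yes

Left side:
  W = J/s (power = energy per time),
      = kg·m²·s⁻³.
  lm = cd·sr = cd (luminous flux; sr is dimensionless).
  Combining: A⁻¹·W·lm = A⁻¹ · (kg·m²·s⁻³) · cd = kg·m²·s⁻³·A⁻¹·cd.
Right side:
  J = N·m (work = force × distance),
      = kg·m²·s⁻².
  So J⁻¹ = kg⁻¹·m⁻²·s².
  Ω = V/A (resistance = voltage per current),
      = kg·m²·s⁻³·A⁻².
  So Ω⁻¹ = kg⁻¹·m⁻²·s³·A².
  H = Wb/A (inductance = flux per current),
      = kg·m²·s⁻²·A⁻².
  Pa = N/m² (pressure = force per area),
      = kg·m⁻¹·s⁻².
  lm = cd·sr = cd (luminous flux; sr is dimensionless).
  W = J/s (power = energy per time),
      = kg·m²·s⁻³.
  Combining: A⁻¹·J⁻¹·m³·Ω⁻¹·s⁻¹·H·Pa·lm·W = A⁻¹ · (kg⁻¹·m⁻²·s²) · m³ · (kg⁻¹·m⁻²·s³·A²) · s⁻¹ · (kg·m²·s⁻²·A⁻²) · (kg·m⁻¹·s⁻²) · cd · (kg·m²·s⁻³) = kg·m²·s⁻³·A⁻¹·cd.
Both reduce to kg·m²·s⁻³·A⁻¹·cd.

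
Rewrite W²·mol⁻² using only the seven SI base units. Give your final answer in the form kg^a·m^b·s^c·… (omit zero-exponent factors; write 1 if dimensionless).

W = J/s (power = energy per time),
    = kg·m²·s⁻³.
So W² = kg²·m⁴·s⁻⁶.
Combining: W²·mol⁻² = (kg²·m⁴·s⁻⁶) · mol⁻² = kg²·m⁴·s⁻⁶·mol⁻².

kg²·m⁴·s⁻⁶·mol⁻²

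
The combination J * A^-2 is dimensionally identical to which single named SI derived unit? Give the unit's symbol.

H

J = N·m (work = force × distance),
    = kg·m²·s⁻².
Combining: J·A⁻² = (kg·m²·s⁻²) · A⁻² = kg·m²·s⁻²·A⁻².
kg·m²·s⁻²·A⁻² is the base-SI form of the henry.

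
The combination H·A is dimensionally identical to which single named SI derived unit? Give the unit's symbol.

Wb

H = kg·m²·s⁻²·A⁻².
Combining: H·A = (kg·m²·s⁻²·A⁻²) · A = kg·m²·s⁻²·A⁻¹.
kg·m²·s⁻²·A⁻¹ is the base-SI form of the weber.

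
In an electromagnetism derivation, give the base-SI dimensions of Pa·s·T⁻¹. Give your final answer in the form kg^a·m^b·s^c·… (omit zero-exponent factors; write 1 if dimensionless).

Pa = N/m² (pressure = force per area),
    = kg·m⁻¹·s⁻².
T = Wb/m² (flux density = flux per area),
    = kg·s⁻²·A⁻¹.
So T⁻¹ = kg⁻¹·s²·A.
Combining: Pa·s·T⁻¹ = (kg·m⁻¹·s⁻²) · s · (kg⁻¹·s²·A) = m⁻¹·s·A.

m⁻¹·s·A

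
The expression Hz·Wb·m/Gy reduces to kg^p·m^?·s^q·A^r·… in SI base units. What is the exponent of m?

1

Hz = 1/s = s⁻¹ (frequency is cycles per second).
Gy = J/kg (absorbed dose = energy per mass),
    = m²·s⁻².
So Gy⁻¹ = m⁻²·s².
Wb = V·s (flux: a volt is a weber per second),
    = kg·m²·s⁻²·A⁻¹.
Combining: Hz·Gy⁻¹·Wb·m = s⁻¹ · (m⁻²·s²) · (kg·m²·s⁻²·A⁻¹) · m = kg·m·s⁻¹·A⁻¹.
The exponent of m is 1.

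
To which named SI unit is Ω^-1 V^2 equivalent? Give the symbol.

W

Ω = kg·m²·s⁻³·A⁻².
So Ω⁻¹ = kg⁻¹·m⁻²·s³·A².
V = kg·m²·s⁻³·A⁻¹.
So V² = kg²·m⁴·s⁻⁶·A⁻².
Combining: Ω⁻¹·V² = (kg⁻¹·m⁻²·s³·A²) · (kg²·m⁴·s⁻⁶·A⁻²) = kg·m²·s⁻³.
kg·m²·s⁻³ is the base-SI form of the watt.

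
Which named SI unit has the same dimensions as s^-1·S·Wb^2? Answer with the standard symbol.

S = kg⁻¹·m⁻²·s³·A².
Wb = kg·m²·s⁻²·A⁻¹.
So Wb² = kg²·m⁴·s⁻⁴·A⁻².
Combining: s⁻¹·S·Wb² = s⁻¹ · (kg⁻¹·m⁻²·s³·A²) · (kg²·m⁴·s⁻⁴·A⁻²) = kg·m²·s⁻².
kg·m²·s⁻² is the base-SI form of the joule.

J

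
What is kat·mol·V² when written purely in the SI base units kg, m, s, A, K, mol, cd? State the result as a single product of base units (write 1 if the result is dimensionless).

kat = mol/s = s⁻¹·mol (catalytic activity).
V = W/A (potential = power per current),
    = kg·m²·s⁻³·A⁻¹.
So V² = kg²·m⁴·s⁻⁶·A⁻².
Combining: kat·mol·V² = (s⁻¹·mol) · mol · (kg²·m⁴·s⁻⁶·A⁻²) = kg²·m⁴·s⁻⁷·A⁻²·mol².

kg²·m⁴·s⁻⁷·A⁻²·mol²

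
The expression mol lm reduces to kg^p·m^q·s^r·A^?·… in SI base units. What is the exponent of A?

lm = cd·sr = cd (luminous flux; sr is dimensionless).
Combining: mol·lm = mol · cd = mol·cd.
The exponent of A is 0.

0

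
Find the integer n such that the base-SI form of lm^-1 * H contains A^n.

-2

lm = cd·sr = cd (luminous flux; sr is dimensionless).
So lm⁻¹ = cd⁻¹.
H = Wb/A (inductance = flux per current),
    = kg·m²·s⁻²·A⁻².
Combining: lm⁻¹·H = cd⁻¹ · (kg·m²·s⁻²·A⁻²) = kg·m²·s⁻²·A⁻²·cd⁻¹.
The exponent of A is -2.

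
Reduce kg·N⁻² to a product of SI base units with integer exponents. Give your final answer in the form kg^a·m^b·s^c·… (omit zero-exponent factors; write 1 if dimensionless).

N = kg·m/s² = kg·m·s⁻² (force = mass × acceleration).
So N⁻² = kg⁻²·m⁻²·s⁴.
Combining: kg·N⁻² = kg · (kg⁻²·m⁻²·s⁴) = kg⁻¹·m⁻²·s⁴.

kg⁻¹·m⁻²·s⁴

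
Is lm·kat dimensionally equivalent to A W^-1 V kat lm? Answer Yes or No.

Left side:
  lm = cd.
  kat = s⁻¹·mol.
  Combining: lm·kat = cd · (s⁻¹·mol) = s⁻¹·mol·cd.
Right side:
  W = J/s (power = energy per time),
      = kg·m²·s⁻³.
  So W⁻¹ = kg⁻¹·m⁻²·s³.
  V = W/A (potential = power per current),
      = kg·m²·s⁻³·A⁻¹.
  kat = mol/s = s⁻¹·mol (catalytic activity).
  lm = cd·sr = cd (luminous flux; sr is dimensionless).
  Combining: A·W⁻¹·V·kat·lm = A · (kg⁻¹·m⁻²·s³) · (kg·m²·s⁻³·A⁻¹) · (s⁻¹·mol) · cd = s⁻¹·mol·cd.
Both reduce to s⁻¹·mol·cd.

Yes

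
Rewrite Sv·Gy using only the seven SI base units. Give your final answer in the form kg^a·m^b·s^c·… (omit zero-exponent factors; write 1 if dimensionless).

m⁴·s⁻⁴

Sv = J/kg (equivalent dose = energy per mass),
    = m²·s⁻².
Gy = J/kg (absorbed dose = energy per mass),
    = m²·s⁻².
Combining: Sv·Gy = (m²·s⁻²) · (m²·s⁻²) = m⁴·s⁻⁴.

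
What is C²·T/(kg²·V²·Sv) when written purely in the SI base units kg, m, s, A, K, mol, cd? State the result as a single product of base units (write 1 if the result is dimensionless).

C = A·s = s·A (charge = current × time).
So C² = s²·A².
V = W/A (potential = power per current),
    = kg·m²·s⁻³·A⁻¹.
So V⁻² = kg⁻²·m⁻⁴·s⁶·A².
Sv = J/kg (equivalent dose = energy per mass),
    = m²·s⁻².
So Sv⁻¹ = m⁻²·s².
T = Wb/m² (flux density = flux per area),
    = kg·s⁻²·A⁻¹.
Combining: kg⁻²·C²·V⁻²·Sv⁻¹·T = kg⁻² · (s²·A²) · (kg⁻²·m⁻⁴·s⁶·A²) · (m⁻²·s²) · (kg·s⁻²·A⁻¹) = kg⁻³·m⁻⁶·s⁸·A³.

kg⁻³·m⁻⁶·s⁸·A³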